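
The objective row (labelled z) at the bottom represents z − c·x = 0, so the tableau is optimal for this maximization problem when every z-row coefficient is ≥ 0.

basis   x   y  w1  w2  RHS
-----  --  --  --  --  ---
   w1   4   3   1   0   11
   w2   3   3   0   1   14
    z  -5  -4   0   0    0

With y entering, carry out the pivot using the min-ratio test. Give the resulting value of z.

44/3

Ratio test on column y — row 1: 11/3 = 11/3; row 2: 14/3 = 14/3. Minimum is 11/3 at row 1 (w1 leaves); pivot element 3.
Pivot on row 1; the z-row RHS becomes 0 − (-4)·(11/3) = 44/3.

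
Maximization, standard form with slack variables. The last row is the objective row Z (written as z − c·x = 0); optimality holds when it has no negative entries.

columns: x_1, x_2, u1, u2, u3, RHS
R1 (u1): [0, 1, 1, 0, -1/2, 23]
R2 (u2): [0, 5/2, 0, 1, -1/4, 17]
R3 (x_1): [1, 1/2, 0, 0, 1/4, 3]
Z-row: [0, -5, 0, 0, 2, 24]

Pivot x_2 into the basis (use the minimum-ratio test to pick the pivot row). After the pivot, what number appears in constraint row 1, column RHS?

17

Ratio test on column x_2 — row 1: 23/1 = 23; row 2: 17/(5/2) = 34/5; row 3: 3/(1/2) = 6. Minimum is 6 at row 3 (x_1 leaves); pivot element 1/2.
Divide row 3 by 1/2; eliminate column x_2 from the other rows.
Row 1 update in column RHS: 23 − 1·6 = 17.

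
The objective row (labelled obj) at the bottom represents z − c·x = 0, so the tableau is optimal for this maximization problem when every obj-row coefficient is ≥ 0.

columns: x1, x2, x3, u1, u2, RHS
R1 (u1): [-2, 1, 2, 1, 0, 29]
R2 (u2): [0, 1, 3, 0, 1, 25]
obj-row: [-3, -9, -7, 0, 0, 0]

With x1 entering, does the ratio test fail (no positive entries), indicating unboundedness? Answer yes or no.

Every constraint-row entry in column x1 is ≤ 0, so increasing x1 is unbounded.

yes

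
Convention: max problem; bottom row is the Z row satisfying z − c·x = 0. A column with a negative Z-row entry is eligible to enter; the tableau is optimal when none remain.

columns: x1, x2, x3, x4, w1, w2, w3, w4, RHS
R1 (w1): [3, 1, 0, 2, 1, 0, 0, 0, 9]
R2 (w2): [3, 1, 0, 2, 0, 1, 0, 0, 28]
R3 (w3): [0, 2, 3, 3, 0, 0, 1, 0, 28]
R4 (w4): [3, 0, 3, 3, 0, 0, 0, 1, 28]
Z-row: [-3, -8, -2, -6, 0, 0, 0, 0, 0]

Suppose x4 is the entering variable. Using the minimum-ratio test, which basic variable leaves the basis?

w1

Column x4 entries and ratios — w1: 9/2 = 9/2; w2: 28/2 = 14; w3: 28/3 = 28/3; w4: 28/3 = 28/3.
Smallest ratio is 9/2 in the row of w1, so w1 leaves.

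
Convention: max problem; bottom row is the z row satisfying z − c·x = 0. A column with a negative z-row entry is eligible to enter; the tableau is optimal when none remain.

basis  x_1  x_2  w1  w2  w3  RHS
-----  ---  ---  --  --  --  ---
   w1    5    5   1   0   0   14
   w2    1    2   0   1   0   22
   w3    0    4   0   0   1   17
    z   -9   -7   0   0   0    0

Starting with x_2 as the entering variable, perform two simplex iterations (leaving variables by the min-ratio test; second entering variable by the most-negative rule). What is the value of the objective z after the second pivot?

126/5

Ratio test on column x_2 — row 1: 14/5 = 14/5; row 2: 22/2 = 11; row 3: 17/4 = 17/4. Minimum is 14/5 at row 1 (w1 leaves); pivot element 5.
Pivot on row 1; the z-row RHS becomes 0 − (-7)·(14/5) = 98/5.
Next entering variable (most negative z-row entry -2): x_1.
Ratio test on column x_1 — row 1: (14/5)/1 = 14/5; row 2: entry -1 ≤ 0; row 3: entry -4 ≤ 0. Minimum is 14/5 at row 1 (x_2 leaves); pivot element 1.
After the second pivot the z-row RHS is 98/5 − (-2)·(14/5) = 126/5.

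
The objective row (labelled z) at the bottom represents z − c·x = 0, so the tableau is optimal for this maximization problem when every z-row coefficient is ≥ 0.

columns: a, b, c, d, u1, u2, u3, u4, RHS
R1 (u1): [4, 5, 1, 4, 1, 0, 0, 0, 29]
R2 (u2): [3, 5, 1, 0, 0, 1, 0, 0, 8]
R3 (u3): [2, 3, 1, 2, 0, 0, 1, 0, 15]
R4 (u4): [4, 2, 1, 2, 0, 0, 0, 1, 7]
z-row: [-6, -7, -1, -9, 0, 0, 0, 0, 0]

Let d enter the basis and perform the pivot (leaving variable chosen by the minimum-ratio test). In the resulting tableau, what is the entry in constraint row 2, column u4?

Ratio test on column d — row 1: 29/4 = 29/4; row 2: entry 0 ≤ 0; row 3: 15/2 = 15/2; row 4: 7/2 = 7/2. Minimum is 7/2 at row 4 (u4 leaves); pivot element 2.
Divide row 4 by 2; eliminate column d from the other rows.
Row 2 update in column u4: 0 − 0·(1/2) = 0.

0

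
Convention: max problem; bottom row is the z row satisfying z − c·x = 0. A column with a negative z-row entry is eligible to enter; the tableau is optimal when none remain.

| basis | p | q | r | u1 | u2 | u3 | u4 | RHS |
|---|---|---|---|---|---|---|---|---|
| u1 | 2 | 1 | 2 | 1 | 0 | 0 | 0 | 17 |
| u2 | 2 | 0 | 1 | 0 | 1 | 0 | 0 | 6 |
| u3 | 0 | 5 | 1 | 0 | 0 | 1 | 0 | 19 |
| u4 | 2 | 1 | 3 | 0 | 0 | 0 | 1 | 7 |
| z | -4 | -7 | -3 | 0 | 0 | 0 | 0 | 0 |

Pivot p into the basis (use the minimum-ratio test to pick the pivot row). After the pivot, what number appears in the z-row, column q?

Ratio test on column p — row 1: 17/2 = 17/2; row 2: 6/2 = 3; row 3: entry 0 ≤ 0; row 4: 7/2 = 7/2. Minimum is 3 at row 2 (u2 leaves); pivot element 2.
Divide row 2 by 2; eliminate column p from the other rows.
z-row update in column q: -7 − (-4)·0 = -7.

-7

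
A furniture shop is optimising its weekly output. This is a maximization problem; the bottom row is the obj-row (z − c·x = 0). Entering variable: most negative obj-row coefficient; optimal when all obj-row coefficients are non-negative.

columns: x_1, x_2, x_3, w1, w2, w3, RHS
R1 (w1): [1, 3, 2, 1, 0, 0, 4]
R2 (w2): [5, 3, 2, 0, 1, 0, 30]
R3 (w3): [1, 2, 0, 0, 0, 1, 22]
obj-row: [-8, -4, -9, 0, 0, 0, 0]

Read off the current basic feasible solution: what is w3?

22

w3 is basic (row 3); its value is the RHS of that row, 22.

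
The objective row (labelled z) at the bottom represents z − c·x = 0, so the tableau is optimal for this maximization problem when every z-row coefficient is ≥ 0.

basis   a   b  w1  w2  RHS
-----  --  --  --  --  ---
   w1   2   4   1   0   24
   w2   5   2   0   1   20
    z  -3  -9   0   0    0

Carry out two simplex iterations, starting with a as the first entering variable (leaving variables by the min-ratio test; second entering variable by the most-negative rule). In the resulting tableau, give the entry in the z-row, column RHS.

Ratio test on column a — row 1: 24/2 = 12; row 2: 20/5 = 4. Minimum is 4 at row 2 (w2 leaves); pivot element 5.
Divide row 2 by 5; eliminate column a from the other rows.
Second iteration: most negative z-row entry is -39/5 in column b, so b enters.
Ratio test on column b — row 1: 16/(16/5) = 5; row 2: 4/(2/5) = 10. Minimum is 5 at row 1 (w1 leaves); pivot element 16/5.
Divide row 1 by 16/5; eliminate column b from the other rows.
After both pivots, the entry at the z-row, column RHS is 51.

51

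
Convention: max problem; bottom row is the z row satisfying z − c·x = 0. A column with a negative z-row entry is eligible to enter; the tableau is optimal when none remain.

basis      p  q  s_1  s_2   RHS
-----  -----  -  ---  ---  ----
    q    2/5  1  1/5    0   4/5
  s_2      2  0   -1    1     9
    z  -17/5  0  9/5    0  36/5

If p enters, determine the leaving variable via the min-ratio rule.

Column p entries and ratios — q: (4/5)/(2/5) = 2; s_2: 9/2 = 9/2.
Smallest ratio is 2 in the row of q, so q leaves.

q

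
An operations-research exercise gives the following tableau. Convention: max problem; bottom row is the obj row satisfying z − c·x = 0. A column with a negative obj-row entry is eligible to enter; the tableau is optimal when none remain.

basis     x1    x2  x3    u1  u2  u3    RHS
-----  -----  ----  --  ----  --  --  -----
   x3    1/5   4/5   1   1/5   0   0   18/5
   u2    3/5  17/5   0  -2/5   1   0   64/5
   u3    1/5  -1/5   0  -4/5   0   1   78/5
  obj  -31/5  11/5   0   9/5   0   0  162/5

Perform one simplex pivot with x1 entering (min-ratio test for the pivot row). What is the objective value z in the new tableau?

Ratio test on column x1 — row 1: (18/5)/(1/5) = 18; row 2: (64/5)/(3/5) = 64/3; row 3: (78/5)/(1/5) = 78. Minimum is 18 at row 1 (x3 leaves); pivot element 1/5.
Pivot on row 1; the obj-row RHS becomes 162/5 − (-31/5)·18 = 144.

144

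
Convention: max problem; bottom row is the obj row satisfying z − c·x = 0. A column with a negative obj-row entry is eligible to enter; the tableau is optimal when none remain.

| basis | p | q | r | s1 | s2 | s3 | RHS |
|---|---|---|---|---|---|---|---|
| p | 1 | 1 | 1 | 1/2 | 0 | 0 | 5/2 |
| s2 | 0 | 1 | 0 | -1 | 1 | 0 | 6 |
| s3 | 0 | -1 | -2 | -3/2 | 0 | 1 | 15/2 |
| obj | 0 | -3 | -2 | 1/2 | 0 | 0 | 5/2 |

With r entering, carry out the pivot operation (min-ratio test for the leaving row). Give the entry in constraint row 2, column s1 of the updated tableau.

-1

Ratio test on column r — row 1: (5/2)/1 = 5/2; row 2: entry 0 ≤ 0; row 3: entry -2 ≤ 0. Minimum is 5/2 at row 1 (p leaves); pivot element 1.
Divide row 1 by 1; eliminate column r from the other rows.
Row 2 update in column s1: -1 − 0·(1/2) = -1.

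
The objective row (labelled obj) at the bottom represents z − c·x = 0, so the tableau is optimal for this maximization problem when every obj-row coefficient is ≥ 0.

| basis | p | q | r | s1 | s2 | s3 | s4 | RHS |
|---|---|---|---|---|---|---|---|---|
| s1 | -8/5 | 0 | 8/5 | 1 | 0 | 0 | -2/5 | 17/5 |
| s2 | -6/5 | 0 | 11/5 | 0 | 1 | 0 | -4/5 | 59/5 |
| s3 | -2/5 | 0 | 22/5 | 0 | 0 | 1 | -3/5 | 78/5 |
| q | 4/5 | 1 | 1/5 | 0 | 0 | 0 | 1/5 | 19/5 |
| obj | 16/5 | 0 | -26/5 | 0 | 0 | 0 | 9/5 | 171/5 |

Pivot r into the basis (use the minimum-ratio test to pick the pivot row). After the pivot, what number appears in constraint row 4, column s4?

Ratio test on column r — row 1: (17/5)/(8/5) = 17/8; row 2: (59/5)/(11/5) = 59/11; row 3: (78/5)/(22/5) = 39/11; row 4: (19/5)/(1/5) = 19. Minimum is 17/8 at row 1 (s1 leaves); pivot element 8/5.
Divide row 1 by 8/5; eliminate column r from the other rows.
Row 4 update in column s4: 1/5 − (1/5)·(-1/4) = 1/4.

1/4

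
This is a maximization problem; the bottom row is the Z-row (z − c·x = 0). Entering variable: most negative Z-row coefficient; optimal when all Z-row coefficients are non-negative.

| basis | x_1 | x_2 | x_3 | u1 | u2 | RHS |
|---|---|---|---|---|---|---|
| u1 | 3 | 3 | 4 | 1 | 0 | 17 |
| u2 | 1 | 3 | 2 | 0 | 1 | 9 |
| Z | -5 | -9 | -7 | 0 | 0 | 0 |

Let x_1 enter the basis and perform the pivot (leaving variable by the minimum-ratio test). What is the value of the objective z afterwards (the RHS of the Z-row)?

Ratio test on column x_1 — row 1: 17/3 = 17/3; row 2: 9/1 = 9. Minimum is 17/3 at row 1 (u1 leaves); pivot element 3.
Pivot on row 1; the Z-row RHS becomes 0 − (-5)·(17/3) = 85/3.

85/3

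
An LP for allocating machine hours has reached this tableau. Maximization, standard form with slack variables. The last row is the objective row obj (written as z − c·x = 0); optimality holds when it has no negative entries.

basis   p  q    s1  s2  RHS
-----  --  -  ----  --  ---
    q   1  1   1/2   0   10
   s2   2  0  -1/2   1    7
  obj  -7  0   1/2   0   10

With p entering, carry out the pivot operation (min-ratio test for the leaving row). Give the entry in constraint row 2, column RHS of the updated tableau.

Ratio test on column p — row 1: 10/1 = 10; row 2: 7/2 = 7/2. Minimum is 7/2 at row 2 (s2 leaves); pivot element 2.
Divide row 2 by 2; eliminate column p from the other rows.
In the new row 2, the RHS entry is the old entry divided by the pivot: 7/2 = 7/2.

7/2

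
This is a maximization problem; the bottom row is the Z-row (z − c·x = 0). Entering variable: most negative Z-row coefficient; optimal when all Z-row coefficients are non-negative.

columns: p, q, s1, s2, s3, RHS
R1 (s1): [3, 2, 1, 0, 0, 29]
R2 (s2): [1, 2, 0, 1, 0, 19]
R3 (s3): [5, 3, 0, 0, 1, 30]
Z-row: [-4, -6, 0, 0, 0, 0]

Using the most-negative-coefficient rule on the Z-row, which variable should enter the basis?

Negative Z-row entries: p: -4, q: -6.
The most negative is -6 in column q, so q enters.

q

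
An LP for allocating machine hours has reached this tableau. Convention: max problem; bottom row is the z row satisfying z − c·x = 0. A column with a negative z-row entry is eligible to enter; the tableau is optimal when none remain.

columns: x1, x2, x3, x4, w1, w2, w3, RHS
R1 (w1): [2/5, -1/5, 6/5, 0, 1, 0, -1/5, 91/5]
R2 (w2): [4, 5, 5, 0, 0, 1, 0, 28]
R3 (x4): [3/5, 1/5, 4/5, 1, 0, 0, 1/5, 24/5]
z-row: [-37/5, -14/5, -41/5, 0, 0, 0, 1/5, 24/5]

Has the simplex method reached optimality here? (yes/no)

no

The z-row has a negative entry -41/5 in column x3, so it is not optimal.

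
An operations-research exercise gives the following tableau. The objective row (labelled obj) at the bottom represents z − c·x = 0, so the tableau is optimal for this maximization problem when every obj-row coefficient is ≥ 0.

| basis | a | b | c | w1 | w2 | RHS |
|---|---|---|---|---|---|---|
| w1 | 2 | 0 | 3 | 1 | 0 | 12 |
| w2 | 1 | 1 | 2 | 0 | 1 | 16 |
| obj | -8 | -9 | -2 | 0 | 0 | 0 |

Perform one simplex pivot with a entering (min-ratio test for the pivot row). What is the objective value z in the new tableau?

Ratio test on column a — row 1: 12/2 = 6; row 2: 16/1 = 16. Minimum is 6 at row 1 (w1 leaves); pivot element 2.
Pivot on row 1; the obj-row RHS becomes 0 − (-8)·6 = 48.

48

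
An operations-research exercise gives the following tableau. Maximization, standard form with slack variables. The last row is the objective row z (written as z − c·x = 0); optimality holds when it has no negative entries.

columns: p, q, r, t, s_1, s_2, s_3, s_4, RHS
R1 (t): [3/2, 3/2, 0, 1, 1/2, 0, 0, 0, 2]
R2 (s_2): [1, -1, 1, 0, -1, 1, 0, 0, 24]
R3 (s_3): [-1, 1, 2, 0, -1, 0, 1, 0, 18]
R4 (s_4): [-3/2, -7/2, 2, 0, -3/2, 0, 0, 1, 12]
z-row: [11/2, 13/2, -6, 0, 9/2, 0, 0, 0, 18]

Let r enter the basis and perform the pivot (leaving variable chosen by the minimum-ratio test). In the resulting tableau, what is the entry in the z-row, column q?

-4

Ratio test on column r — row 1: entry 0 ≤ 0; row 2: 24/1 = 24; row 3: 18/2 = 9; row 4: 12/2 = 6. Minimum is 6 at row 4 (s_4 leaves); pivot element 2.
Divide row 4 by 2; eliminate column r from the other rows.
z-row update in column q: 13/2 − (-6)·(-7/4) = -4.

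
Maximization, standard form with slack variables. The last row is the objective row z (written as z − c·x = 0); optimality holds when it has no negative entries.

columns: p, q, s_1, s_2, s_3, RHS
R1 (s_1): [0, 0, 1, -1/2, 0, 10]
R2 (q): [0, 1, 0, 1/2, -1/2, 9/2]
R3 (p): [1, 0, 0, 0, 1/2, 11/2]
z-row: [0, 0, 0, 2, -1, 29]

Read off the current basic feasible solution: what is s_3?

s_3 is not in the basis, so in the current basic feasible solution s_3 = 0.

0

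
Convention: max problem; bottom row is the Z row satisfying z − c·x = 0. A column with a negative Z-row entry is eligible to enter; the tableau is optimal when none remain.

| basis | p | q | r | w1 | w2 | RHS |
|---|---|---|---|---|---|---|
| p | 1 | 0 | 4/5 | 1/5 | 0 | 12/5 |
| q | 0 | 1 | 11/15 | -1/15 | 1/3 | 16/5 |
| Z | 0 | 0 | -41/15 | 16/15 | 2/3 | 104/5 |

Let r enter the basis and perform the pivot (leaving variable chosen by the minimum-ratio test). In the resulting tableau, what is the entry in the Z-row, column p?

41/12

Ratio test on column r — row 1: (12/5)/(4/5) = 3; row 2: (16/5)/(11/15) = 48/11. Minimum is 3 at row 1 (p leaves); pivot element 4/5.
Divide row 1 by 4/5; eliminate column r from the other rows.
Z-row update in column p: 0 − (-41/15)·(5/4) = 41/12.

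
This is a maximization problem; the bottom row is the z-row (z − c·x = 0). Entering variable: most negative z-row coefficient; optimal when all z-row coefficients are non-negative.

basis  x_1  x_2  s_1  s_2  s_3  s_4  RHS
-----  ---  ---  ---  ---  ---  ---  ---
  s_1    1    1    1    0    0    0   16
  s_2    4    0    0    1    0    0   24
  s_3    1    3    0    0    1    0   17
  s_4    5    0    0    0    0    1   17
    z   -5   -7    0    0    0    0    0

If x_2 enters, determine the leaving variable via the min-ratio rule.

s_3

Column x_2 entries and ratios — s_1: 16/1 = 16; s_2: 0 ≤ 0, skip; s_3: 17/3 = 17/3; s_4: 0 ≤ 0, skip.
Smallest ratio is 17/3 in the row of s_3, so s_3 leaves.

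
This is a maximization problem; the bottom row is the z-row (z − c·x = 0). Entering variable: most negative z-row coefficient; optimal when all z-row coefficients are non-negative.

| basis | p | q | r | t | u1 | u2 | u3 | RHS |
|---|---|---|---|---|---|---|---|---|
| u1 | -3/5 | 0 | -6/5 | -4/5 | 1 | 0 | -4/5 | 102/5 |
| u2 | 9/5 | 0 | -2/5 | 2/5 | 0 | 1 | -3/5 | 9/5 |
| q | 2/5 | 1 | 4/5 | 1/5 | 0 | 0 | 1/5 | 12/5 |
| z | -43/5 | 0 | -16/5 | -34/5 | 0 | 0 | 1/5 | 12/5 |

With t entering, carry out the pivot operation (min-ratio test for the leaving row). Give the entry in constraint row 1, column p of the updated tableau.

3

Ratio test on column t — row 1: entry -4/5 ≤ 0; row 2: (9/5)/(2/5) = 9/2; row 3: (12/5)/(1/5) = 12. Minimum is 9/2 at row 2 (u2 leaves); pivot element 2/5.
Divide row 2 by 2/5; eliminate column t from the other rows.
Row 1 update in column p: -3/5 − (-4/5)·(9/2) = 3.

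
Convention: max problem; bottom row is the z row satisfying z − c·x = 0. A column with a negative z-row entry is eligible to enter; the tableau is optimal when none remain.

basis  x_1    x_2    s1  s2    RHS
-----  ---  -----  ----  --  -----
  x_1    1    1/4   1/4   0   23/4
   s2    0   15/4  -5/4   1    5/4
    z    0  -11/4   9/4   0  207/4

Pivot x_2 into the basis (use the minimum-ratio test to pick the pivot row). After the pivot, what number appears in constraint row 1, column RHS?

17/3

Ratio test on column x_2 — row 1: (23/4)/(1/4) = 23; row 2: (5/4)/(15/4) = 1/3. Minimum is 1/3 at row 2 (s2 leaves); pivot element 15/4.
Divide row 2 by 15/4; eliminate column x_2 from the other rows.
Row 1 update in column RHS: 23/4 − (1/4)·(1/3) = 17/3.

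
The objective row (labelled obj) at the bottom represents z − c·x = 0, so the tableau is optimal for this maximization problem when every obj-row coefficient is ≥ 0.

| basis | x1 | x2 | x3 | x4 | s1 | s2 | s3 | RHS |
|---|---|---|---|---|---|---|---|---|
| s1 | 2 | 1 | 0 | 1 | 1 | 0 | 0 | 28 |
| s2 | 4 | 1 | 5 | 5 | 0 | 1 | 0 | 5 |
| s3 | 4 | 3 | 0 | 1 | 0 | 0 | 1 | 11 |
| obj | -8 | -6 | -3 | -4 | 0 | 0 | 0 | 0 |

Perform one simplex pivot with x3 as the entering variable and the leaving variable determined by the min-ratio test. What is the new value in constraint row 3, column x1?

Ratio test on column x3 — row 1: entry 0 ≤ 0; row 2: 5/5 = 1; row 3: entry 0 ≤ 0. Minimum is 1 at row 2 (s2 leaves); pivot element 5.
Divide row 2 by 5; eliminate column x3 from the other rows.
Row 3 update in column x1: 4 − 0·(4/5) = 4.

4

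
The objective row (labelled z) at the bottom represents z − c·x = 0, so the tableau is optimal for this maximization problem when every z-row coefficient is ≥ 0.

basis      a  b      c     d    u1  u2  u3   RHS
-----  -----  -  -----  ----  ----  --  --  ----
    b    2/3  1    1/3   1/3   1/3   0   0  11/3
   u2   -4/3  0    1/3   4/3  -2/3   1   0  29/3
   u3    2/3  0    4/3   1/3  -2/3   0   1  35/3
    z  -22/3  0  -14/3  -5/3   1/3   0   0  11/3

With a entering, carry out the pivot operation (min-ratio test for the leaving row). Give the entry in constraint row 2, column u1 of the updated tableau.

Ratio test on column a — row 1: (11/3)/(2/3) = 11/2; row 2: entry -4/3 ≤ 0; row 3: (35/3)/(2/3) = 35/2. Minimum is 11/2 at row 1 (b leaves); pivot element 2/3.
Divide row 1 by 2/3; eliminate column a from the other rows.
Row 2 update in column u1: -2/3 − (-4/3)·(1/2) = 0.

0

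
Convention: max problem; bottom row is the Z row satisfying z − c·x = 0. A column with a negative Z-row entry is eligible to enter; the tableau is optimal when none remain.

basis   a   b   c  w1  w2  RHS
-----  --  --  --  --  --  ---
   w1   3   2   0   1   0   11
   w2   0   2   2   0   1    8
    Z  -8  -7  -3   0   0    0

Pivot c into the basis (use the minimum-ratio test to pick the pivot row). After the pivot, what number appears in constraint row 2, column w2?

1/2

Ratio test on column c — row 1: entry 0 ≤ 0; row 2: 8/2 = 4. Minimum is 4 at row 2 (w2 leaves); pivot element 2.
Divide row 2 by 2; eliminate column c from the other rows.
In the new row 2, the w2 entry is the old entry divided by the pivot: 1/2 = 1/2.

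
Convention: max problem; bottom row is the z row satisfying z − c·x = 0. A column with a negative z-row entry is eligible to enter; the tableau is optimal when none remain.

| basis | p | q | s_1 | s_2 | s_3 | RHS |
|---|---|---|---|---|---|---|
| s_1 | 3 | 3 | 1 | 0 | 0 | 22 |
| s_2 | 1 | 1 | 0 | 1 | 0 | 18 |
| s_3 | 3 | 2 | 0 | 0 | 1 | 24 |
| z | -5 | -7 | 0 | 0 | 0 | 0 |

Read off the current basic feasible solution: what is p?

0

p is not in the basis, so in the current basic feasible solution p = 0.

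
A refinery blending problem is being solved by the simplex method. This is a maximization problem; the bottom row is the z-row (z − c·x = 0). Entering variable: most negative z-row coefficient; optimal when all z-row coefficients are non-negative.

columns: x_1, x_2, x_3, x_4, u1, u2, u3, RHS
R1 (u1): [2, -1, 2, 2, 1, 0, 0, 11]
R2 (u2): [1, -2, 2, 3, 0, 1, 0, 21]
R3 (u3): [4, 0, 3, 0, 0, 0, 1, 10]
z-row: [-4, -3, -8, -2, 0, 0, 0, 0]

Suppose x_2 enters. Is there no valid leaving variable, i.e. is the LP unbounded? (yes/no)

yes

Every constraint-row entry in column x_2 is ≤ 0, so increasing x_2 is unbounded.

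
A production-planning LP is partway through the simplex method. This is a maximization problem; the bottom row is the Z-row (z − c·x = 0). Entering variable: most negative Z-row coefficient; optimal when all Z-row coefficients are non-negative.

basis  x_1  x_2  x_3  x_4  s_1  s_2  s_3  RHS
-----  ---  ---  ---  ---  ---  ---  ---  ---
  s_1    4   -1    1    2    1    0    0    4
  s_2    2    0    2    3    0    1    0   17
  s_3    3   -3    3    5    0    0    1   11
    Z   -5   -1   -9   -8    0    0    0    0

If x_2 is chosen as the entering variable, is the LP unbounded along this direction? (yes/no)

Every constraint-row entry in column x_2 is ≤ 0, so increasing x_2 is unbounded.

yes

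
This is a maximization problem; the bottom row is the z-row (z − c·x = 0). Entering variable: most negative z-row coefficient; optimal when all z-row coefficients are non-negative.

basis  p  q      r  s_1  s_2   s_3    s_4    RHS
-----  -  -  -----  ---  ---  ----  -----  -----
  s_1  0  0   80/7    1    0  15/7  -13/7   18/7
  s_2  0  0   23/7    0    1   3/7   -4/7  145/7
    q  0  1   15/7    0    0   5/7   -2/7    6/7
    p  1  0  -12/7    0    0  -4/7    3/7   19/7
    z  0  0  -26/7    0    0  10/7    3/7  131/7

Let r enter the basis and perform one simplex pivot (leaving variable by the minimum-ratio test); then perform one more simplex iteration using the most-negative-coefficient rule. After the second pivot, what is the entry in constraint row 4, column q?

Ratio test on column r — row 1: (18/7)/(80/7) = 9/40; row 2: (145/7)/(23/7) = 145/23; row 3: (6/7)/(15/7) = 2/5; row 4: entry -12/7 ≤ 0. Minimum is 9/40 at row 1 (s_1 leaves); pivot element 80/7.
Divide row 1 by 80/7; eliminate column r from the other rows.
Second iteration: most negative z-row entry is -7/40 in column s_4, so s_4 enters.
Ratio test on column s_4 — row 1: entry -13/80 ≤ 0; row 2: entry -3/80 ≤ 0; row 3: (3/8)/(1/16) = 6; row 4: (31/10)/(3/20) = 62/3. Minimum is 6 at row 3 (q leaves); pivot element 1/16.
Divide row 3 by 1/16; eliminate column s_4 from the other rows.
After both pivots, the entry at constraint row 4, column q is -12/5.

-12/5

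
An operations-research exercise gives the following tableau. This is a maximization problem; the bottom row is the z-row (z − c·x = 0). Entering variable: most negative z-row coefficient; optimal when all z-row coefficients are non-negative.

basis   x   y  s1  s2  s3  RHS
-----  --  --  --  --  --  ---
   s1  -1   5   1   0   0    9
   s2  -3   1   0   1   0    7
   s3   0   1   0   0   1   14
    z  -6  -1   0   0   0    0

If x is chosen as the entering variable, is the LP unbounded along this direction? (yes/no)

Every constraint-row entry in column x is ≤ 0, so increasing x is unbounded.

yes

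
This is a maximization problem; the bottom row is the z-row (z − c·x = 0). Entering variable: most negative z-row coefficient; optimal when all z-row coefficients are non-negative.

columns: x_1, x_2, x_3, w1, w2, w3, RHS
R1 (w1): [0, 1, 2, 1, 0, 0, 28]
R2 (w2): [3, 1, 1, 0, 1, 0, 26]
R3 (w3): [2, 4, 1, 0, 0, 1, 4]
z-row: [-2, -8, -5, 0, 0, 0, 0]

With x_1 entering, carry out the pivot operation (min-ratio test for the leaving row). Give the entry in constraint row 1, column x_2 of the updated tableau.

1

Ratio test on column x_1 — row 1: entry 0 ≤ 0; row 2: 26/3 = 26/3; row 3: 4/2 = 2. Minimum is 2 at row 3 (w3 leaves); pivot element 2.
Divide row 3 by 2; eliminate column x_1 from the other rows.
Row 1 update in column x_2: 1 − 0·2 = 1.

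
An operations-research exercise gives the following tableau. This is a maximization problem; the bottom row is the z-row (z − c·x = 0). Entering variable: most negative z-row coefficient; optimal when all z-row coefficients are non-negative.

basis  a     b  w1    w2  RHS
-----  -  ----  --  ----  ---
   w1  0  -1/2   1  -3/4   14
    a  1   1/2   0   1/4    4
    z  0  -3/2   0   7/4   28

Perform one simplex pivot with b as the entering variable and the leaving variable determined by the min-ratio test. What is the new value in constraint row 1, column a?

1

Ratio test on column b — row 1: entry -1/2 ≤ 0; row 2: 4/(1/2) = 8. Minimum is 8 at row 2 (a leaves); pivot element 1/2.
Divide row 2 by 1/2; eliminate column b from the other rows.
Row 1 update in column a: 0 − (-1/2)·2 = 1.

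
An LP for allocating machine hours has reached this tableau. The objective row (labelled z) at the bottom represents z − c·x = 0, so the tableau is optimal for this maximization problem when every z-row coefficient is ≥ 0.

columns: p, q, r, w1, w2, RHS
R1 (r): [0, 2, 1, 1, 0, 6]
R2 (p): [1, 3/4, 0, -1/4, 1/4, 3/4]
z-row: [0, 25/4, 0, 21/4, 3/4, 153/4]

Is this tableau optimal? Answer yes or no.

Every z-row coefficient is ≥ 0, so the tableau is optimal.

yes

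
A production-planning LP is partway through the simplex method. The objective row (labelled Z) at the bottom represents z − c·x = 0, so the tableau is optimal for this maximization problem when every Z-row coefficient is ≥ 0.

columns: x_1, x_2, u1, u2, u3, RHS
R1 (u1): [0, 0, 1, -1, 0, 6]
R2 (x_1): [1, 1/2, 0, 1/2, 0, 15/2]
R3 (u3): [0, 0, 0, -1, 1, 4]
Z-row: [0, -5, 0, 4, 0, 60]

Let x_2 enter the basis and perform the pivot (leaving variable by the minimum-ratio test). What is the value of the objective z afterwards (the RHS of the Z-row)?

135

Ratio test on column x_2 — row 1: entry 0 ≤ 0; row 2: (15/2)/(1/2) = 15; row 3: entry 0 ≤ 0. Minimum is 15 at row 2 (x_1 leaves); pivot element 1/2.
Pivot on row 2; the Z-row RHS becomes 60 − (-5)·15 = 135.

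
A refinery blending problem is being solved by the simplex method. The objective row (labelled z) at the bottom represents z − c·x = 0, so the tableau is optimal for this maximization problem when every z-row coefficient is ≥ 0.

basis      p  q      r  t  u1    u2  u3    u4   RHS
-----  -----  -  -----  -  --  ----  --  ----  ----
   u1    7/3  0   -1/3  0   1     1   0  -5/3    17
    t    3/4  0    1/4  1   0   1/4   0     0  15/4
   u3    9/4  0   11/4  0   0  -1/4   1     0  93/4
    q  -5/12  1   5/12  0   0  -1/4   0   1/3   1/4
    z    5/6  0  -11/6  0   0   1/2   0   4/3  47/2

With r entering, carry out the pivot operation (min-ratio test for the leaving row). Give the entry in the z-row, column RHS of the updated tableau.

Ratio test on column r — row 1: entry -1/3 ≤ 0; row 2: (15/4)/(1/4) = 15; row 3: (93/4)/(11/4) = 93/11; row 4: (1/4)/(5/12) = 3/5. Minimum is 3/5 at row 4 (q leaves); pivot element 5/12.
Divide row 4 by 5/12; eliminate column r from the other rows.
z-row update in column RHS: 47/2 − (-11/6)·(3/5) = 123/5.

123/5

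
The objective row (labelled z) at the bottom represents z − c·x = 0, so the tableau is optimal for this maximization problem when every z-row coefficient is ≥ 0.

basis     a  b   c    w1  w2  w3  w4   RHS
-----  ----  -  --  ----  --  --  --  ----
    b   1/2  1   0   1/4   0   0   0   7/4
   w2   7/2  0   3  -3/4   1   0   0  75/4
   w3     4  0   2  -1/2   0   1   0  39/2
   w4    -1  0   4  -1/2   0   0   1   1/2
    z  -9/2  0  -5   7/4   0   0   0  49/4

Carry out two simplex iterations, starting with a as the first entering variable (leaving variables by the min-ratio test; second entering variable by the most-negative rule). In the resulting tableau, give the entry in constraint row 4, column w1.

0

Ratio test on column a — row 1: (7/4)/(1/2) = 7/2; row 2: (75/4)/(7/2) = 75/14; row 3: (39/2)/4 = 39/8; row 4: entry -1 ≤ 0. Minimum is 7/2 at row 1 (b leaves); pivot element 1/2.
Divide row 1 by 1/2; eliminate column a from the other rows.
Second iteration: most negative z-row entry is -5 in column c, so c enters.
Ratio test on column c — row 1: entry 0 ≤ 0; row 2: (13/2)/3 = 13/6; row 3: (11/2)/2 = 11/4; row 4: 4/4 = 1. Minimum is 1 at row 4 (w4 leaves); pivot element 4.
Divide row 4 by 4; eliminate column c from the other rows.
After both pivots, the entry at constraint row 4, column w1 is 0.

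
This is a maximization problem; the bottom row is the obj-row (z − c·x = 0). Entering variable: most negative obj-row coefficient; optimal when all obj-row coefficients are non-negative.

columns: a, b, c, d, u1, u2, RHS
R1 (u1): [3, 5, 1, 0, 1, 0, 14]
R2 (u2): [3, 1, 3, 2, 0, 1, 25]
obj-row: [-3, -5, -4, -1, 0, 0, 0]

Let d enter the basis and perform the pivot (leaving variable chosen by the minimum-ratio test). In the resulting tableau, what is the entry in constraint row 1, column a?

Ratio test on column d — row 1: entry 0 ≤ 0; row 2: 25/2 = 25/2. Minimum is 25/2 at row 2 (u2 leaves); pivot element 2.
Divide row 2 by 2; eliminate column d from the other rows.
Row 1 update in column a: 3 − 0·(3/2) = 3.

3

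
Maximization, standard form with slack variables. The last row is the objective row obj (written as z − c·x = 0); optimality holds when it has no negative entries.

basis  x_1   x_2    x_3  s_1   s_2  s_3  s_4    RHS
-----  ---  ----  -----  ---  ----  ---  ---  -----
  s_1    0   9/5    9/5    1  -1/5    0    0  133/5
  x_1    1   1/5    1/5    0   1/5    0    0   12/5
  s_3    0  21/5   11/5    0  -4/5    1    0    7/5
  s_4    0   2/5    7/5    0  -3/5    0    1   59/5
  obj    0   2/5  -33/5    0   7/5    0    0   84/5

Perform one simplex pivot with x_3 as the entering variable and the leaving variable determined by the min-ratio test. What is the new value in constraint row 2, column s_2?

Ratio test on column x_3 — row 1: (133/5)/(9/5) = 133/9; row 2: (12/5)/(1/5) = 12; row 3: (7/5)/(11/5) = 7/11; row 4: (59/5)/(7/5) = 59/7. Minimum is 7/11 at row 3 (s_3 leaves); pivot element 11/5.
Divide row 3 by 11/5; eliminate column x_3 from the other rows.
Row 2 update in column s_2: 1/5 − (1/5)·(-4/11) = 3/11.

3/11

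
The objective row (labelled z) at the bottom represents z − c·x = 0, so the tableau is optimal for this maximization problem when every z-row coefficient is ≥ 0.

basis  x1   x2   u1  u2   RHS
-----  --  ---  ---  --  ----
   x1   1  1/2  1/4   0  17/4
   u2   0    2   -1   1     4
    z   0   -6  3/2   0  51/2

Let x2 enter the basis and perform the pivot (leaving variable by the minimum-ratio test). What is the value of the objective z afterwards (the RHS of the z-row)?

75/2

Ratio test on column x2 — row 1: (17/4)/(1/2) = 17/2; row 2: 4/2 = 2. Minimum is 2 at row 2 (u2 leaves); pivot element 2.
Pivot on row 2; the z-row RHS becomes 51/2 − (-6)·2 = 75/2.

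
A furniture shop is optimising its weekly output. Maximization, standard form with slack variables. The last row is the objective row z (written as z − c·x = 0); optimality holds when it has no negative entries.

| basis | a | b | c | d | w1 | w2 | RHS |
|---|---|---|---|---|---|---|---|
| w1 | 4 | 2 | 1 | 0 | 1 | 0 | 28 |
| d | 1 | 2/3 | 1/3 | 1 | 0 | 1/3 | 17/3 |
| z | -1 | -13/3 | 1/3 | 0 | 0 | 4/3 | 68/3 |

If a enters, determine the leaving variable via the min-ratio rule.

d

Column a entries and ratios — w1: 28/4 = 7; d: (17/3)/1 = 17/3.
Smallest ratio is 17/3 in the row of d, so d leaves.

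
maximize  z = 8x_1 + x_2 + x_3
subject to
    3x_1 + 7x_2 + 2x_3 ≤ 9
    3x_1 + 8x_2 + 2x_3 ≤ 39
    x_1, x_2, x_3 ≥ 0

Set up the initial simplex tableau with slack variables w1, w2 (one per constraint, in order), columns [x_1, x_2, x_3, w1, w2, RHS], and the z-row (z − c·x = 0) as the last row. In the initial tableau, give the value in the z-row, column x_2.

-1

The z-row carries the negated objective coefficients: the x_2 entry is -1.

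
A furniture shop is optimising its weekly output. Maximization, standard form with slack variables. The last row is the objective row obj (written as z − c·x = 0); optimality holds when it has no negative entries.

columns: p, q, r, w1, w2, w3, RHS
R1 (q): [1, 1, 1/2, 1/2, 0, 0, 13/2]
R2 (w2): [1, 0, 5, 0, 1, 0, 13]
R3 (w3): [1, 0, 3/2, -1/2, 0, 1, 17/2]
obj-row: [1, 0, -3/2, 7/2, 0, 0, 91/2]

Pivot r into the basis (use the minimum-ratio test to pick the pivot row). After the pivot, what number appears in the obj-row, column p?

Ratio test on column r — row 1: (13/2)/(1/2) = 13; row 2: 13/5 = 13/5; row 3: (17/2)/(3/2) = 17/3. Minimum is 13/5 at row 2 (w2 leaves); pivot element 5.
Divide row 2 by 5; eliminate column r from the other rows.
obj-row update in column p: 1 − (-3/2)·(1/5) = 13/10.

13/10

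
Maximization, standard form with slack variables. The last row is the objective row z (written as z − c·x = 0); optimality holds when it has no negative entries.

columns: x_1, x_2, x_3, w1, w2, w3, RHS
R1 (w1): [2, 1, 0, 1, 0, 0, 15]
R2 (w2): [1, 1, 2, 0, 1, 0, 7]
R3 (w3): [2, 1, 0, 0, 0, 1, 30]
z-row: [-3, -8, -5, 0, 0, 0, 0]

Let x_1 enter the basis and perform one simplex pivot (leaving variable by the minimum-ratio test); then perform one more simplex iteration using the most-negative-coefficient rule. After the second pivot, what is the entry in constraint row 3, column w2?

Ratio test on column x_1 — row 1: 15/2 = 15/2; row 2: 7/1 = 7; row 3: 30/2 = 15. Minimum is 7 at row 2 (w2 leaves); pivot element 1.
Divide row 2 by 1; eliminate column x_1 from the other rows.
Second iteration: most negative z-row entry is -5 in column x_2, so x_2 enters.
Ratio test on column x_2 — row 1: entry -1 ≤ 0; row 2: 7/1 = 7; row 3: entry -1 ≤ 0. Minimum is 7 at row 2 (x_1 leaves); pivot element 1.
Divide row 2 by 1; eliminate column x_2 from the other rows.
After both pivots, the entry at constraint row 3, column w2 is -1.

-1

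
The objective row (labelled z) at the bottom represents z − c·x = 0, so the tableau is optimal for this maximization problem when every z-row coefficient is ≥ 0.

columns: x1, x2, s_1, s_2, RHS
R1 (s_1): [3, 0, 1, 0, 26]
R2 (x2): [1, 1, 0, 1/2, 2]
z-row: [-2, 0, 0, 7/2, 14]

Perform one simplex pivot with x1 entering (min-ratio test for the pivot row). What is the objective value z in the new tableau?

18

Ratio test on column x1 — row 1: 26/3 = 26/3; row 2: 2/1 = 2. Minimum is 2 at row 2 (x2 leaves); pivot element 1.
Pivot on row 2; the z-row RHS becomes 14 − (-2)·2 = 18.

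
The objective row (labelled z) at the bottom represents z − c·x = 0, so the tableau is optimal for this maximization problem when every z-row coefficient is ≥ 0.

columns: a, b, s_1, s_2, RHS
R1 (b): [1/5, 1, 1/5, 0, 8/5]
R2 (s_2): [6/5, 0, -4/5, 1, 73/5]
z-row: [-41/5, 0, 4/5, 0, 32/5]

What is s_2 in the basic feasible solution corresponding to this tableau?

73/5

s_2 is basic (row 2); its value is the RHS of that row, 73/5.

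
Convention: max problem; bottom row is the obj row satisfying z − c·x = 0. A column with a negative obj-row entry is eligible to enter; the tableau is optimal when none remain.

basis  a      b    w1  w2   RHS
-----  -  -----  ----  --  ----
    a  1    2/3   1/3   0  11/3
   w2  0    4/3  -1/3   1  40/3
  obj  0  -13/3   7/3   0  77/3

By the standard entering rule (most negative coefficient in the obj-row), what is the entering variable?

b

Negative obj-row entries: b: -13/3.
The most negative is -13/3 in column b, so b enters.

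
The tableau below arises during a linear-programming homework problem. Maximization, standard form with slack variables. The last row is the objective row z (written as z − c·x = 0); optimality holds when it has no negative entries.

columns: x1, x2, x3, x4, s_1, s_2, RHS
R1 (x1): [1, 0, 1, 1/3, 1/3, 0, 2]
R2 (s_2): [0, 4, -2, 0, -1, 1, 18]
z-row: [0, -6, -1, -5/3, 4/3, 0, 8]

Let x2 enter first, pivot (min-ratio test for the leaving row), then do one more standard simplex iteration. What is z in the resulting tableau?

43

Ratio test on column x2 — row 1: entry 0 ≤ 0; row 2: 18/4 = 9/2. Minimum is 9/2 at row 2 (s_2 leaves); pivot element 4.
Pivot on row 2; the z-row RHS becomes 8 − (-6)·(9/2) = 35.
Next entering variable (most negative z-row entry -4): x3.
Ratio test on column x3 — row 1: 2/1 = 2; row 2: entry -1/2 ≤ 0. Minimum is 2 at row 1 (x1 leaves); pivot element 1.
After the second pivot the z-row RHS is 35 − (-4)·2 = 43.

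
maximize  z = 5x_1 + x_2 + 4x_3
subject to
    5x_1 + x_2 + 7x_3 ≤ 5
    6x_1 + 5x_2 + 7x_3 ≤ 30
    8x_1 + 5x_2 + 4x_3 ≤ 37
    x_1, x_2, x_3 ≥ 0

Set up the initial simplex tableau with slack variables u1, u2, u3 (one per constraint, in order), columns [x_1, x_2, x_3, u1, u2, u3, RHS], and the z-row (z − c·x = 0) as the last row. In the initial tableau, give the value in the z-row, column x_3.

-4

The z-row carries the negated objective coefficients: the x_3 entry is -4.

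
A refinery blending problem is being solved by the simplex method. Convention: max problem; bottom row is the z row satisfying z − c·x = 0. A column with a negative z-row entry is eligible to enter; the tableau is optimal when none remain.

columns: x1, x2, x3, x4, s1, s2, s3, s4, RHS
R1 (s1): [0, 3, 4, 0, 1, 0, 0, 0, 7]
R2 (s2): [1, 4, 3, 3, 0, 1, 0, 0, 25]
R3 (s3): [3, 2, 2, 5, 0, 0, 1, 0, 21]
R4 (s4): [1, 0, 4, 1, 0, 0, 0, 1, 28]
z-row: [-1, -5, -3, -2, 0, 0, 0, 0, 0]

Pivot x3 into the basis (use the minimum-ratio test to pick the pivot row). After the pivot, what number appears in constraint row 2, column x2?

Ratio test on column x3 — row 1: 7/4 = 7/4; row 2: 25/3 = 25/3; row 3: 21/2 = 21/2; row 4: 28/4 = 7. Minimum is 7/4 at row 1 (s1 leaves); pivot element 4.
Divide row 1 by 4; eliminate column x3 from the other rows.
Row 2 update in column x2: 4 − 3·(3/4) = 7/4.

7/4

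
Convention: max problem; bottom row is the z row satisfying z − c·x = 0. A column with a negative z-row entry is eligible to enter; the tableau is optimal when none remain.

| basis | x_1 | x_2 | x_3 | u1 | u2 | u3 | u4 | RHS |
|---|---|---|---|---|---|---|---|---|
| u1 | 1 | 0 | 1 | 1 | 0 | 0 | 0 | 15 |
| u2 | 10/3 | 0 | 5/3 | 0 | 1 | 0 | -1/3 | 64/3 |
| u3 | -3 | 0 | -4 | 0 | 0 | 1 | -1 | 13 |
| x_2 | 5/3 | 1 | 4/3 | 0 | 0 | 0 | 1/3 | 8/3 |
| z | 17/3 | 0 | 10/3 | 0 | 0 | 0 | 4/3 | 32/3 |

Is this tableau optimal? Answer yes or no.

Every z-row coefficient is ≥ 0, so the tableau is optimal.

yes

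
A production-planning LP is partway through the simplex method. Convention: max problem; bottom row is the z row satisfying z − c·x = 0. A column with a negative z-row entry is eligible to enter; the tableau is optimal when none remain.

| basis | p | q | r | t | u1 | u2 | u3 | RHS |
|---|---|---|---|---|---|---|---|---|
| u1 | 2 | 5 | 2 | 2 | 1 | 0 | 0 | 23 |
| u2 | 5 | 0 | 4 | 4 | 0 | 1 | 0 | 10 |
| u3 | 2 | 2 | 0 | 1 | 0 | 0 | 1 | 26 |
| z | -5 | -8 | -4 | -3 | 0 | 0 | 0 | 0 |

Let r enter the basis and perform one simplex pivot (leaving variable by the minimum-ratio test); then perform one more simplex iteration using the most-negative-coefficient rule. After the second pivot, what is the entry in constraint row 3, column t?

Ratio test on column r — row 1: 23/2 = 23/2; row 2: 10/4 = 5/2; row 3: entry 0 ≤ 0. Minimum is 5/2 at row 2 (u2 leaves); pivot element 4.
Divide row 2 by 4; eliminate column r from the other rows.
Second iteration: most negative z-row entry is -8 in column q, so q enters.
Ratio test on column q — row 1: 18/5 = 18/5; row 2: entry 0 ≤ 0; row 3: 26/2 = 13. Minimum is 18/5 at row 1 (u1 leaves); pivot element 5.
Divide row 1 by 5; eliminate column q from the other rows.
After both pivots, the entry at constraint row 3, column t is 1.

1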